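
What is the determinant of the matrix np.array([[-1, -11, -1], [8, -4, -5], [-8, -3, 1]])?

-277

Expand along column 1:
  + (-1) · |-4 -5; -3 1| = (-1)·(-4 − 15) = 19
  − 8 · |-11 -1; -3 1| = −8·(-11 − 3) = 112
  + (-8) · |-11 -1; -4 -5| = (-8)·(55 − 4) = -408
Sum: (19) + (112) + (-408) = -277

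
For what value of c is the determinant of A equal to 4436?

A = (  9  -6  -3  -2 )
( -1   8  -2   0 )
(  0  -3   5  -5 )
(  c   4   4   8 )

c = 2

Expanding along the row containing c, det(A) is linear in c: det(A) = (248)·c + (3940).
Set (248)·c + (3940) = 4436  ⇒  (248)·c = 496  ⇒  c = 2.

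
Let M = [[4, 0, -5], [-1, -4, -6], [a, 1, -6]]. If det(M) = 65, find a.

a = 3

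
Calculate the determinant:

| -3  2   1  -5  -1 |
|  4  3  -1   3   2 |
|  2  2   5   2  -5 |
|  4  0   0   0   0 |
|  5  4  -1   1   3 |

432

Expand along row 4 (it has 4 zeros):
  − (4) · M_41   where M_41 = det([2 1 -5 -1; 3 -1 3 2; 2 5 2 -5; 4 -1 1 3]) = -108
det = (-1)·(4)·(-108) = 432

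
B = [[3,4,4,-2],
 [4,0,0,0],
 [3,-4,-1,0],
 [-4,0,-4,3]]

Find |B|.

|B| = -16

Expand along row 2 (it has 3 zeros):
  − (4) · M_21   where M_21 = det([4 4 -2; -4 -1 0; 0 -4 3]) = 4
det = (-1)·(4)·(4) = -16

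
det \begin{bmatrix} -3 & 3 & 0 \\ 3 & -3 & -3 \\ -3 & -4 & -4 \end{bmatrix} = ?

63

Expand along column 3:
  − (-3) · |-3 3; -3 -4| = −(-3)·(12 − (-9)) = 63
  + (-4) · |-3 3; 3 -3| = (-4)·(9 − 9) = 0
Sum: (63) + (0) = 63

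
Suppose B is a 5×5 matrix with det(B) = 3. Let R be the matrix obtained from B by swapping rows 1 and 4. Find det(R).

Swapping two rows multiplies the determinant by −1.
det(R) = (-1)·(3) = -3

-3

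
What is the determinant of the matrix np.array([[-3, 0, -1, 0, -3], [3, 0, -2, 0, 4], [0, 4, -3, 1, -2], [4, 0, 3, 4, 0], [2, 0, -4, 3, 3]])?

Expand along column 2 (it has 4 zeros):
  − (4) · M_32   where M_32 = det([-3 -1 0 -3; 3 -2 0 4; 4 3 4 0; 2 -4 3 3]) = 73
det = (-1)·(4)·(73) = -292

-292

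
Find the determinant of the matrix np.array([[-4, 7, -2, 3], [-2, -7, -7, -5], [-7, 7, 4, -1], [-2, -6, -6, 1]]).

The determinant is 2427.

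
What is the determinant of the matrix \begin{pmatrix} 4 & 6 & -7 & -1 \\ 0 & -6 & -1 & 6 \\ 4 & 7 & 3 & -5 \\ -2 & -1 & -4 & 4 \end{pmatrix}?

-734

Expand along row 2 (it has 1 zero):
  + (-6) · M_22   where M_22 = det([4 -7 -1; 4 3 -5; -2 -4 4]) = 20
  − (-1) · M_23   where M_23 = det([4 6 -1; 4 7 -5; -2 -1 4]) = 46
  + (6) · M_24   where M_24 = det([4 6 -7; 4 7 3; -2 -1 -4]) = -110
det = (+1)·(-6)·(20) + (-1)·(-1)·(46) + (+1)·(6)·(-110) = -734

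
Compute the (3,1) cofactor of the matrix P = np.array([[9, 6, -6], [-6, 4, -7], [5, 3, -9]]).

The cofactor is -18.

Delete row 3 and column 1; the remaining 2×2 submatrix is [6 -6; 4 -7].
Its determinant is 6·(-7) − (-6)·4 = -18.
The cofactor carries sign (−1)^(3+1) = +1, so C_{3,1} = +(-18) = -18.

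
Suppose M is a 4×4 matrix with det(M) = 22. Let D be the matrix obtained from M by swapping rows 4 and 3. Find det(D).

Swapping two rows multiplies the determinant by −1.
det(D) = (-1)·(22) = -22

-22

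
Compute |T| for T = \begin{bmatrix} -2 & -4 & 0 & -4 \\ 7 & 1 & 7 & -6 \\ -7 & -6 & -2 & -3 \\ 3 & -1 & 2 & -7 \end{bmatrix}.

-194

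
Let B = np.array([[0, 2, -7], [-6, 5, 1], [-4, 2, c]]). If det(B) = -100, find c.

c = -3

Expanding along the row containing c, det(B) is linear in c: det(B) = (12)·c + (-64).
Set (12)·c + (-64) = -100  ⇒  (12)·c = -36  ⇒  c = -3.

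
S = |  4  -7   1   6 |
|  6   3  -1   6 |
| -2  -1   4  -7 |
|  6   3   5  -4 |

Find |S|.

Expand along row 1:
  + (4) · M_11   where M_11 = det([3 -1 6; -1 4 -7; 3 5 -4]) = -20
  − (-7) · M_12   where M_12 = det([6 -1 6; -2 4 -7; 6 5 -4]) = -40
  + (1) · M_13   where M_13 = det([6 3 6; -2 -1 -7; 6 3 -4]) = 0
  − (6) · M_14   where M_14 = det([6 3 -1; -2 -1 4; 6 3 5]) = 0
det = (+1)·(4)·(-20) + (-1)·(-7)·(-40) + (+1)·(1)·(0) + (-1)·(6)·(0) = -360

-360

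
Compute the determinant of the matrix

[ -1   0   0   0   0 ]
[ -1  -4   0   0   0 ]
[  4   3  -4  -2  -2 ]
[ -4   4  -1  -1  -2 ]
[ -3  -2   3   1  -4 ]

The determinant is -32.

The matrix is block lower-triangular with a 2×2 block and a 3×3 block on the diagonal, so its determinant equals the product of the determinants of the diagonal blocks.
det of the 2×2 block = 4
det of the 3×3 block = -8
det = (4)·(-8) = -32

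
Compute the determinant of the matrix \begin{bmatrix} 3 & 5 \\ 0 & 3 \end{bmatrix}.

det = 3·3 − 5·0 = 9 − 0 = 9

9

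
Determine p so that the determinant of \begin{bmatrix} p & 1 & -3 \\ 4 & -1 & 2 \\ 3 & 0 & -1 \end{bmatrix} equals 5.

p = 4

Expanding along the row containing p, det(A) is linear in p: det(A) = (1)·p + (1).
Set (1)·p + (1) = 5  ⇒  (1)·p = 4  ⇒  p = 4.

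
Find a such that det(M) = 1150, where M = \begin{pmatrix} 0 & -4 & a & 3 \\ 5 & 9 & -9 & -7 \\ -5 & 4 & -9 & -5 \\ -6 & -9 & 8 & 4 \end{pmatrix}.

a = -1

Expanding along the column containing a, det(M) is linear in a: det(M) = (-178)·a + (972).
Set (-178)·a + (972) = 1150  ⇒  (-178)·a = 178  ⇒  a = -1.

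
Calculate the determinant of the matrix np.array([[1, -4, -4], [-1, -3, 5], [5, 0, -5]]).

The determinant is -125.

Expand along column 2:
  − (-4) · |-1 5; 5 -5| = −(-4)·(5 − 25) = -80
  + (-3) · |1 -4; 5 -5| = (-3)·(-5 − (-20)) = -45
Sum: (-80) + (-45) = -125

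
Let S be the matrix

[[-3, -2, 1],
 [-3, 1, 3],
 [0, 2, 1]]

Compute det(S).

det(S) = 3

Expand along column 1:
  + (-3) · |1 3; 2 1| = (-3)·(1 − 6) = 15
  − (-3) · |-2 1; 2 1| = −(-3)·(-2 − 2) = -12
Sum: (15) + (-12) = 3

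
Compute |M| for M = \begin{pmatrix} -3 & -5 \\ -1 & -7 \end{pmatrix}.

16

det(M) = (-3)·(-7) − (-5)·(-1) = 21 − 5 = 16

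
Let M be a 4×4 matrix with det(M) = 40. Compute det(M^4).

det(M^4) = (det M)^4 = (40)^4 = 2560000

2560000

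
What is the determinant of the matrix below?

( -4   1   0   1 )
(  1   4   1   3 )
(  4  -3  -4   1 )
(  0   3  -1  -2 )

The determinant is -360.

Expand along row 1 (it has 1 zero):
  + (-4) · M_11   where M_11 = det([4 1 3; -3 -4 1; 3 -1 -2]) = 78
  − (1) · M_12   where M_12 = det([1 1 3; 4 -4 1; 0 -1 -2]) = 5
  − (1) · M_14   where M_14 = det([1 4 1; 4 -3 -4; 0 3 -1]) = 43
det = (+1)·(-4)·(78) + (-1)·(1)·(5) + (-1)·(1)·(43) = -360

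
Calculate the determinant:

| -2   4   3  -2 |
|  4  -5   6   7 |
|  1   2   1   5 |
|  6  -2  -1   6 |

-810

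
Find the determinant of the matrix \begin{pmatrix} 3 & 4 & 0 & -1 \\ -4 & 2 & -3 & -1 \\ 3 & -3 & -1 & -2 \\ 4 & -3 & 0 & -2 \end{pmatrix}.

Expand along column 3 (it has 2 zeros):
  − (-3) · M_23   where M_23 = det([3 4 -1; 3 -3 -2; 4 -3 -2]) = -11
  + (-1) · M_33   where M_33 = det([3 4 -1; -4 2 -1; 4 -3 -2]) = -73
det = (-1)·(-3)·(-11) + (+1)·(-1)·(-73) = 40

The determinant is 40.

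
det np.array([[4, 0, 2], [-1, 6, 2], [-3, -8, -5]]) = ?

Expand along column 2:
  + 6 · |4 2; -3 -5| = 6·(-20 − (-6)) = -84
  − (-8) · |4 2; -1 2| = −(-8)·(8 − (-2)) = 80
Sum: (-84) + (80) = -4

-4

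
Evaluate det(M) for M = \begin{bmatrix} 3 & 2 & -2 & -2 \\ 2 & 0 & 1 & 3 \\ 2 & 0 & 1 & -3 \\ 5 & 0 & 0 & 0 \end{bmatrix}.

60

Expand along row 4 (it has 3 zeros):
  − (5) · M_41   where M_41 = det([2 -2 -2; 0 1 3; 0 1 -3]) = -12
det = (-1)·(5)·(-12) = 60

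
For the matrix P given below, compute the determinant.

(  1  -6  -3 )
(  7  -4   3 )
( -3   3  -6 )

-210

Expand along column 1:
  + 1 · |-4 3; 3 -6| = 1·(24 − 9) = 15
  − 7 · |-6 -3; 3 -6| = −7·(36 − (-9)) = -315
  + (-3) · |-6 -3; -4 3| = (-3)·(-18 − 12) = 90
Sum: (15) + (-315) + (90) = -210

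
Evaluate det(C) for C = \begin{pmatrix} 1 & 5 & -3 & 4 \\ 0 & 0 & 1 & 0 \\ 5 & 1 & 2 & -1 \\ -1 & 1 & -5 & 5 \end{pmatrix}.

The determinant is 90.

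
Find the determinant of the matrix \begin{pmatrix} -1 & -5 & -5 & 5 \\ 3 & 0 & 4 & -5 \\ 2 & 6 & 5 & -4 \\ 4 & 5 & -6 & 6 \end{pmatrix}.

Expand along row 2 (it has 1 zero):
  − (3) · M_21   where M_21 = det([-5 -5 5; 6 5 -4; 5 -6 6]) = -55
  − (4) · M_23   where M_23 = det([-1 -5 5; 2 6 -4; 4 5 6]) = 14
  + (-5) · M_24   where M_24 = det([-1 -5 -5; 2 6 5; 4 5 -6]) = -29
det = (-1)·(3)·(-55) + (-1)·(4)·(14) + (+1)·(-5)·(-29) = 254

The determinant is 254.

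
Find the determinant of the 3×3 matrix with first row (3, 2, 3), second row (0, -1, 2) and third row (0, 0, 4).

The matrix is upper triangular, so the determinant is the product of the diagonal entries:
det = (3) · (-1) · (4) = -12

-12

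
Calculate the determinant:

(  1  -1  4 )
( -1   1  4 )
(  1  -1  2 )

0

Expand along column 1:
  + 1 · |1 4; -1 2| = 1·(2 − (-4)) = 6
  − (-1) · |-1 4; -1 2| = −(-1)·(-2 − (-4)) = 2
  + 1 · |-1 4; 1 4| = 1·(-4 − 4) = -8
Sum: (6) + (2) + (-8) = 0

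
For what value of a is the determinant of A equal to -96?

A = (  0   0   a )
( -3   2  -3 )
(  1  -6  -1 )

a = -6

Expanding along the column containing a, det(A) is linear in a: det(A) = (16)·a + (0).
Set (16)·a + (0) = -96  ⇒  (16)·a = -96  ⇒  a = -6.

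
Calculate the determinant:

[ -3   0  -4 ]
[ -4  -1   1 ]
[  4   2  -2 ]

Expand along column 2:
  + (-1) · |-3 -4; 4 -2| = (-1)·(6 − (-16)) = -22
  − 2 · |-3 -4; -4 1| = −2·(-3 − 16) = 38
Sum: (-22) + (38) = 16

16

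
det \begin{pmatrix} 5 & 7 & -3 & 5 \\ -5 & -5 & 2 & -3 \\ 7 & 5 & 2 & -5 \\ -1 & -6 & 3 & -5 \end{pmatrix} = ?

Expand along row 1:
  + (5) · M_11   where M_11 = det([-5 2 -3; 5 2 -5; -6 3 -5]) = 4
  − (7) · M_12   where M_12 = det([-5 2 -3; 7 2 -5; -1 3 -5]) = -14
  + (-3) · M_13   where M_13 = det([-5 -5 -3; 7 5 -5; -1 -6 -5]) = 186
  − (5) · M_14   where M_14 = det([-5 -5 2; 7 5 2; -1 -6 3]) = -94
det = (+1)·(5)·(4) + (-1)·(7)·(-14) + (+1)·(-3)·(186) + (-1)·(5)·(-94) = 30

The determinant is 30.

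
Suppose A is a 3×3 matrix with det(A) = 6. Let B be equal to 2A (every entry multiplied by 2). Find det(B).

48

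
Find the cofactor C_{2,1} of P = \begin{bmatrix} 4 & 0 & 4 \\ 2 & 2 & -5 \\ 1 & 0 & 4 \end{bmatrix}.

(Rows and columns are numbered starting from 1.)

0

Delete row 2 and column 1; the remaining 2×2 submatrix is [0 4; 0 4].
Its determinant is 0·4 − 4·0 = 0.
The cofactor carries sign (−1)^(2+1) = −1, so C_{2,1} = −(0) = 0.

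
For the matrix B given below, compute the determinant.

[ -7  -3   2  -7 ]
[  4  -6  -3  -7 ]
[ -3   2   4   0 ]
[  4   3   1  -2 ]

Expand along row 3 (it has 1 zero):
  + (-3) · M_31   where M_31 = det([-3 2 -7; -6 -3 -7; 3 1 -2]) = -126
  − (2) · M_32   where M_32 = det([-7 2 -7; 4 -3 -7; 4 1 -2]) = -243
  + (4) · M_33   where M_33 = det([-7 -3 -7; 4 -6 -7; 4 3 -2]) = -423
det = (+1)·(-3)·(-126) + (-1)·(2)·(-243) + (+1)·(4)·(-423) = -828

-828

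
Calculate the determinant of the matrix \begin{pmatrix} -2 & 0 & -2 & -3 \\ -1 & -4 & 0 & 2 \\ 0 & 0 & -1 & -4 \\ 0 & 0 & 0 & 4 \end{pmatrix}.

The matrix is block upper-triangular with a 2×2 block and a 2×2 block on the diagonal, so its determinant equals the product of the determinants of the diagonal blocks.
det of the 2×2 block = 8
det of the 2×2 block = -4
det = (8)·(-4) = -32

-32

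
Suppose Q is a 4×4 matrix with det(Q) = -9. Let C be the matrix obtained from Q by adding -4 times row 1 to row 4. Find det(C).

Adding a multiple of one row to another leaves the determinant unchanged.
det(C) = (1)·(-9) = -9

-9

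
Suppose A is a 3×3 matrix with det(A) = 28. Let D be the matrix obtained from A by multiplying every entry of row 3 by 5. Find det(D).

140

Scaling one row by 5 multiplies the determinant by 5.
det(D) = (5)·(28) = 140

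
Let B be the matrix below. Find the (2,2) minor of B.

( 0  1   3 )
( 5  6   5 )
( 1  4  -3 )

The minor is -3.

Delete row 2 and column 2; the remaining 2×2 submatrix is [0 3; 1 -3].
Its determinant is 0·(-3) − 3·1 = -3.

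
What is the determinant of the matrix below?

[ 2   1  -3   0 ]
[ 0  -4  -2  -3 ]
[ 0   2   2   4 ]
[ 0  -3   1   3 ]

The determinant is 8.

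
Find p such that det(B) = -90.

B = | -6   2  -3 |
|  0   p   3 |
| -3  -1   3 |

Expanding along the row containing p, det(B) is linear in p: det(B) = (-27)·p + (-36).
Set (-27)·p + (-36) = -90  ⇒  (-27)·p = -54  ⇒  p = 2.

p = 2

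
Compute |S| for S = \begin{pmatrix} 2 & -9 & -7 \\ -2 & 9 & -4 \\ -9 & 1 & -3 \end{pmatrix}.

-869

Expand along row 1:
  + 2 · |9 -4; 1 -3| = 2·(-27 − (-4)) = -46
  − (-9) · |-2 -4; -9 -3| = −(-9)·(6 − 36) = -270
  + (-7) · |-2 9; -9 1| = (-7)·(-2 − (-81)) = -553
Sum: (-46) + (-270) + (-553) = -869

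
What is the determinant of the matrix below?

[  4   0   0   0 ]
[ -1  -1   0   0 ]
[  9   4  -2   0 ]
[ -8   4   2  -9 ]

The matrix is lower triangular, so the determinant is the product of the diagonal entries:
det = (4) · (-1) · (-2) · (-9) = -72

The determinant is -72.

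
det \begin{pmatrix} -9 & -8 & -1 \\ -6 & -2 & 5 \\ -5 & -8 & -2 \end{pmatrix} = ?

-138

Expand along column 1:
  + (-9) · |-2 5; -8 -2| = (-9)·(4 − (-40)) = -396
  − (-6) · |-8 -1; -8 -2| = −(-6)·(16 − 8) = 48
  + (-5) · |-8 -1; -2 5| = (-5)·(-40 − 2) = 210
Sum: (-396) + (48) + (210) = -138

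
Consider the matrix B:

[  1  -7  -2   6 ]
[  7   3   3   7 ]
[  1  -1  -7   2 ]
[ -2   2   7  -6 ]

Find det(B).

Expand along row 1:
  + (1) · M_11   where M_11 = det([3 3 7; -1 -7 2; 2 7 -6]) = 127
  − (-7) · M_12   where M_12 = det([7 3 7; 1 -7 2; -2 7 -6]) = 153
  + (-2) · M_13   where M_13 = det([7 3 7; 1 -1 2; -2 2 -6]) = 20
  − (6) · M_14   where M_14 = det([7 3 3; 1 -1 -7; -2 2 7]) = 70
det = (+1)·(1)·(127) + (-1)·(-7)·(153) + (+1)·(-2)·(20) + (-1)·(6)·(70) = 738

738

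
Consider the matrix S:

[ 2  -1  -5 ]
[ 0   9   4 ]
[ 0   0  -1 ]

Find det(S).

S is upper triangular, so det(S) is the product of the diagonal entries:
det = (2) · (9) · (-1) = -18

-18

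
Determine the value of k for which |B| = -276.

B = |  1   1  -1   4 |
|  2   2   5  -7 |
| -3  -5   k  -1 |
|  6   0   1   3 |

Expanding along the row containing k, det(B) is linear in k: det(B) = (-90)·k + (-276).
Set (-90)·k + (-276) = -276  ⇒  (-90)·k = 0  ⇒  k = 0.

k = 0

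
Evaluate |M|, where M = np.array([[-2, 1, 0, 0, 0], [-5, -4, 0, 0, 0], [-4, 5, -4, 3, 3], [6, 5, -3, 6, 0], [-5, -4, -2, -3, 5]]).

M is block lower-triangular with a 2×2 block and a 3×3 block on the diagonal, so its determinant equals the product of the determinants of the diagonal blocks.
det of the 2×2 block = 13
det of the 3×3 block = -12
det = (13)·(-12) = -156

-156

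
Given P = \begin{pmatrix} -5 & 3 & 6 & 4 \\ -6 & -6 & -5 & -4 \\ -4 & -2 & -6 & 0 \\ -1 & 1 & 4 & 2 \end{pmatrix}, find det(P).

Expand along row 3 (it has 1 zero):
  + (-4) · M_31   where M_31 = det([3 6 4; -6 -5 -4; 1 4 2]) = -10
  − (-2) · M_32   where M_32 = det([-5 6 4; -6 -5 -4; -1 4 2]) = -50
  + (-6) · M_33   where M_33 = det([-5 3 4; -6 -6 -4; -1 1 2]) = 40
det = (+1)·(-4)·(-10) + (-1)·(-2)·(-50) + (+1)·(-6)·(40) = -300

|P| = -300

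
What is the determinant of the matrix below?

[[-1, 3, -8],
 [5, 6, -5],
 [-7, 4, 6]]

-537

Expand along column 1:
  + (-1) · |6 -5; 4 6| = (-1)·(36 − (-20)) = -56
  − 5 · |3 -8; 4 6| = −5·(18 − (-32)) = -250
  + (-7) · |3 -8; 6 -5| = (-7)·(-15 − (-48)) = -231
Sum: (-56) + (-250) + (-231) = -537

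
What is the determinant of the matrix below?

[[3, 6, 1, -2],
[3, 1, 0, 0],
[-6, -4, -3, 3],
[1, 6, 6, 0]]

249

Expand along row 2 (it has 2 zeros):
  − (3) · M_21   where M_21 = det([6 1 -2; -4 -3 3; 6 6 0]) = -78
  + (1) · M_22   where M_22 = det([3 1 -2; -6 -3 3; 1 6 0]) = 15
det = (-1)·(3)·(-78) + (+1)·(1)·(15) = 249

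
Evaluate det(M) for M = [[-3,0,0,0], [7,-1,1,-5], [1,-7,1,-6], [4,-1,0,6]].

Expand along row 1 (it has 3 zeros):
  + (-3) · M_11   where M_11 = det([-1 1 -5; -7 1 -6; -1 0 6]) = 37
det = (+1)·(-3)·(37) = -111

-111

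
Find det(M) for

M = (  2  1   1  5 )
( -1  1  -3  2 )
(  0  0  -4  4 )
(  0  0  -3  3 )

M is block upper-triangular with a 2×2 block and a 2×2 block on the diagonal, so its determinant equals the product of the determinants of the diagonal blocks.
det of the 2×2 block = 3
det of the 2×2 block = 0
det = (3)·(0) = 0

det(M) = 0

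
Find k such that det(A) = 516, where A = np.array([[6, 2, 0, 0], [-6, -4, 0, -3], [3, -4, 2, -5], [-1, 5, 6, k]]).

-6

Expanding along the column containing k, det(A) is linear in k: det(A) = (-24)·k + (372).
Set (-24)·k + (372) = 516  ⇒  (-24)·k = 144  ⇒  k = -6.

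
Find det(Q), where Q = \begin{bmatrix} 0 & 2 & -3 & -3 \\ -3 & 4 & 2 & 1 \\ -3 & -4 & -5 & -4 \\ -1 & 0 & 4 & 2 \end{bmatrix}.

Expand along row 1 (it has 1 zero):
  − (2) · M_12   where M_12 = det([-3 2 1; -3 -5 -4; -1 4 2]) = -15
  + (-3) · M_13   where M_13 = det([-3 4 1; -3 -4 -4; -1 0 2]) = 60
  − (-3) · M_14   where M_14 = det([-3 4 2; -3 -4 -5; -1 0 4]) = 108
det = (-1)·(2)·(-15) + (+1)·(-3)·(60) + (-1)·(-3)·(108) = 174

174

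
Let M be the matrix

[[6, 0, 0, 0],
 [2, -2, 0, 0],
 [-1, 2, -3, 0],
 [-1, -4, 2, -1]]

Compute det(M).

M is lower triangular, so det(M) is the product of the diagonal entries:
det = (6) · (-2) · (-3) · (-1) = -36

The determinant is -36.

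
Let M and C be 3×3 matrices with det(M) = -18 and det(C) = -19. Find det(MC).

The determinant is 342.

det(MC) = det(M)·det(C) = (-18)·(-19) = 342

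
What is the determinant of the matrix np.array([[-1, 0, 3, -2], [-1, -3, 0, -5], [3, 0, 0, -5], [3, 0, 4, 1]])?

Expand along column 2 (it has 3 zeros):
  + (-3) · M_22   where M_22 = det([-1 3 -2; 3 0 -5; 3 4 1]) = -98
det = (+1)·(-3)·(-98) = 294

The determinant is 294.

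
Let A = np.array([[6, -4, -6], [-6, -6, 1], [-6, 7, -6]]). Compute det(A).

Expand along row 1:
  + 6 · |-6 1; 7 -6| = 6·(36 − 7) = 174
  − (-4) · |-6 1; -6 -6| = −(-4)·(36 − (-6)) = 168
  + (-6) · |-6 -6; -6 7| = (-6)·(-42 − 36) = 468
Sum: (174) + (168) + (468) = 810

810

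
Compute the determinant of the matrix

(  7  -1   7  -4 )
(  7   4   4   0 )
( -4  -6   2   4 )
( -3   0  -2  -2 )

Expand along row 2 (it has 1 zero):
  − (7) · M_21   where M_21 = det([-1 7 -4; -6 2 4; 0 -2 -2]) = -136
  + (4) · M_22   where M_22 = det([7 7 -4; -4 2 4; -3 -2 -2]) = -168
  − (4) · M_23   where M_23 = det([7 -1 -4; -4 -6 4; -3 0 -2]) = 176
det = (-1)·(7)·(-136) + (+1)·(4)·(-168) + (-1)·(4)·(176) = -424

-424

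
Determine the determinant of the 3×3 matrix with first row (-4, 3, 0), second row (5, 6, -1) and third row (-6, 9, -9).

333

Expand along column 3:
  − (-1) · |-4 3; -6 9| = −(-1)·(-36 − (-18)) = -18
  + (-9) · |-4 3; 5 6| = (-9)·(-24 − 15) = 351
Sum: (-18) + (351) = 333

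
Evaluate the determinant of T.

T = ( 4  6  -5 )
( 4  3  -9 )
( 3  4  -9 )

Expand along row 1:
  + 4 · |3 -9; 4 -9| = 4·(-27 − (-36)) = 36
  − 6 · |4 -9; 3 -9| = −6·(-36 − (-27)) = 54
  + (-5) · |4 3; 3 4| = (-5)·(16 − 9) = -35
Sum: (36) + (54) + (-35) = 55

|T| = 55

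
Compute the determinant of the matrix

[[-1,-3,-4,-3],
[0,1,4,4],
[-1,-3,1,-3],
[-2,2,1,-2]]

The determinant is 140.

Expand along row 2 (it has 1 zero):
  + (1) · M_22   where M_22 = det([-1 -4 -3; -1 1 -3; -2 1 -2]) = -20
  − (4) · M_23   where M_23 = det([-1 -3 -3; -1 -3 -3; -2 2 -2]) = 0
  + (4) · M_24   where M_24 = det([-1 -3 -4; -1 -3 1; -2 2 1]) = 40
det = (+1)·(1)·(-20) + (-1)·(4)·(0) + (+1)·(4)·(40) = 140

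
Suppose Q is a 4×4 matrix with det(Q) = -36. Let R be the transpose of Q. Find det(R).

det(Qᵀ) = det(Q).
det(R) = (1)·(-36) = -36

det(R) = -36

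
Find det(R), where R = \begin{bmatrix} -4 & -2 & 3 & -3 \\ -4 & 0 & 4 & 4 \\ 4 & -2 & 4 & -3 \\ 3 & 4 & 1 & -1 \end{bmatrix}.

Expand along row 2 (it has 1 zero):
  − (-4) · M_21   where M_21 = det([-2 3 -3; -2 4 -3; 4 1 -1]) = 14
  − (4) · M_23   where M_23 = det([-4 -2 -3; 4 -2 -3; 3 4 -1]) = -112
  + (4) · M_24   where M_24 = det([-4 -2 3; 4 -2 4; 3 4 1]) = 122
det = (-1)·(-4)·(14) + (-1)·(4)·(-112) + (+1)·(4)·(122) = 992

The determinant is 992.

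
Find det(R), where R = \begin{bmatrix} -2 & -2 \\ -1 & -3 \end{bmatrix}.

4

det(R) = (-2)·(-3) − (-2)·(-1) = 6 − 2 = 4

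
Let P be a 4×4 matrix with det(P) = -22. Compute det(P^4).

234256

det(P^4) = (det P)^4 = (-22)^4 = 234256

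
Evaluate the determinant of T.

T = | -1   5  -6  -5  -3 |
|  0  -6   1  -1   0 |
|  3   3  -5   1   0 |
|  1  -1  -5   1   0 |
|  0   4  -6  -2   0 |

Expand along column 5 (it has 4 zeros):
  + (-3) · M_15   where M_15 = det([0 -6 1 -1; 3 3 -5 1; 1 -1 -5 1; 0 4 -6 -2]) = 272
det = (+1)·(-3)·(272) = -816

The determinant is -816.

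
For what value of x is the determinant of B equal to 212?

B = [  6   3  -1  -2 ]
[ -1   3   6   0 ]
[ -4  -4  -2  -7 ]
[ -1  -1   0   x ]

7

Expanding along the row containing x, det(B) is linear in x: det(B) = (14)·x + (114).
Set (14)·x + (114) = 212  ⇒  (14)·x = 98  ⇒  x = 7.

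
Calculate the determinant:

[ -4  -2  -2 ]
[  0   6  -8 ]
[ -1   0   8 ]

Expand along column 1:
  + (-4) · |6 -8; 0 8| = (-4)·(48 − 0) = -192
  + (-1) · |-2 -2; 6 -8| = (-1)·(16 − (-12)) = -28
Sum: (-192) + (-28) = -220

-220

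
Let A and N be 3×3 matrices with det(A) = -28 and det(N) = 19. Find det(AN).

det(AN) = det(A)·det(N) = (-28)·(19) = -532

-532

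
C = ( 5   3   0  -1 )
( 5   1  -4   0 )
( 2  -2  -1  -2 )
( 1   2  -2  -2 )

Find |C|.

213

Expand along row 1 (it has 1 zero):
  + (5) · M_11   where M_11 = det([1 -4 0; -2 -1 -2; 2 -2 -2]) = 30
  − (3) · M_12   where M_12 = det([5 -4 0; 2 -1 -2; 1 -2 -2]) = -18
  − (-1) · M_14   where M_14 = det([5 1 -4; 2 -2 -1; 1 2 -2]) = 9
det = (+1)·(5)·(30) + (-1)·(3)·(-18) + (-1)·(-1)·(9) = 213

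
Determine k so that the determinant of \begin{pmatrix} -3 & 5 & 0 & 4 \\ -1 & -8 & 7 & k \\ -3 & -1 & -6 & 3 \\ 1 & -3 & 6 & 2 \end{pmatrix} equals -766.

Expanding along the column containing k, det(M) is linear in k: det(M) = (132)·k + (-1030).
Set (132)·k + (-1030) = -766  ⇒  (132)·k = 264  ⇒  k = 2.

2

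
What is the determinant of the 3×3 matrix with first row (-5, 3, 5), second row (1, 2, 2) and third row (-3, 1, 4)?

Expand along row 1:
  + (-5) · |2 2; 1 4| = (-5)·(8 − 2) = -30
  − 3 · |1 2; -3 4| = −3·(4 − (-6)) = -30
  + 5 · |1 2; -3 1| = 5·(1 − (-6)) = 35
Sum: (-30) + (-30) + (35) = -25

-25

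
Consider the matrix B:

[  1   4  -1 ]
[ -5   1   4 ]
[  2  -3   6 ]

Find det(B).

157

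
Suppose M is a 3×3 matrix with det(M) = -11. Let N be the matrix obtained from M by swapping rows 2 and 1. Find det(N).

11

Swapping two rows multiplies the determinant by −1.
det(N) = (-1)·(-11) = 11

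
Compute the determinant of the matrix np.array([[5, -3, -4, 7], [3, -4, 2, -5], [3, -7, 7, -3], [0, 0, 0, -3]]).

-33

Expand along row 4 (it has 3 zeros):
  + (-3) · M_44   where M_44 = det([5 -3 -4; 3 -4 2; 3 -7 7]) = 11
det = (+1)·(-3)·(11) = -33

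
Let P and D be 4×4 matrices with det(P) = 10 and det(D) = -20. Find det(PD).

-200

det(PD) = det(P)·det(D) = (10)·(-20) = -200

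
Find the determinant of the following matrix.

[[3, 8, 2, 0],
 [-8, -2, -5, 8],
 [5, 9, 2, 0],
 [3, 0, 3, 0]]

Expand along column 4 (it has 3 zeros):
  + (8) · M_24   where M_24 = det([3 8 2; 5 9 2; 3 0 3]) = -45
det = (+1)·(8)·(-45) = -360

-360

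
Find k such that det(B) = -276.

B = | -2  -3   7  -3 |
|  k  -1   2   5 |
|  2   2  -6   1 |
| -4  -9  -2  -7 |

0

Expanding along the column containing k, det(B) is linear in k: det(B) = (-77)·k + (-276).
Set (-77)·k + (-276) = -276  ⇒  (-77)·k = 0  ⇒  k = 0.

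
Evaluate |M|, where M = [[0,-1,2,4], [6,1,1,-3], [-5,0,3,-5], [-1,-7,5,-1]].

Expand along row 1 (it has 1 zero):
  − (-1) · M_12   where M_12 = det([6 1 -3; -5 3 -5; -1 5 -1]) = 198
  + (2) · M_13   where M_13 = det([6 1 -3; -5 0 -5; -1 -7 -1]) = -315
  − (4) · M_14   where M_14 = det([6 1 1; -5 0 3; -1 -7 5]) = 183
det = (-1)·(-1)·(198) + (+1)·(2)·(-315) + (-1)·(4)·(183) = -1164

det(M) = -1164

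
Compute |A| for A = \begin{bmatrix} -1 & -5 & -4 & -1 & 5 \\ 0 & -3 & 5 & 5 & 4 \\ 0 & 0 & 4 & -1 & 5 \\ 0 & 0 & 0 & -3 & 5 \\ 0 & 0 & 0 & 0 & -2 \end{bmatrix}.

A is upper triangular, so det(A) is the product of the diagonal entries:
det = (-1) · (-3) · (4) · (-3) · (-2) = 72

det(A) = 72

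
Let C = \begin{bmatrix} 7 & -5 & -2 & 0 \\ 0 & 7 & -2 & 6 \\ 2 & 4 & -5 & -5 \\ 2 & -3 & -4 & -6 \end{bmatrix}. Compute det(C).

-1178

Expand along row 1 (it has 1 zero):
  + (7) · M_11   where M_11 = det([7 -2 6; 4 -5 -5; -3 -4 -6]) = -194
  − (-5) · M_12   where M_12 = det([0 -2 6; 2 -5 -5; 2 -4 -6]) = 8
  + (-2) · M_13   where M_13 = det([0 7 6; 2 4 -5; 2 -3 -6]) = -70
det = (+1)·(7)·(-194) + (-1)·(-5)·(8) + (+1)·(-2)·(-70) = -1178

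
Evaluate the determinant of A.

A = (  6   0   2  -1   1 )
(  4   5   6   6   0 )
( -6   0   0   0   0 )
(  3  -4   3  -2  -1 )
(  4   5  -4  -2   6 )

Expand along row 3 (it has 4 zeros):
  + (-6) · M_31   where M_31 = det([0 2 -1 1; 5 6 6 0; -4 3 -2 -1; 5 -4 -2 6]) = -100
det = (+1)·(-6)·(-100) = 600

|A| = 600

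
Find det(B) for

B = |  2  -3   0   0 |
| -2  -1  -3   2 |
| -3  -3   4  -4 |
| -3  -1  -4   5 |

|B| = -181

Expand along row 1 (it has 2 zeros):
  + (2) · M_11   where M_11 = det([-1 -3 2; -3 4 -4; -1 -4 5]) = -29
  − (-3) · M_12   where M_12 = det([-2 -3 2; -3 4 -4; -3 -4 5]) = -41
det = (+1)·(2)·(-29) + (-1)·(-3)·(-41) = -181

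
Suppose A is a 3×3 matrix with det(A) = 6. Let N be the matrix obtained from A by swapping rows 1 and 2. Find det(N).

-6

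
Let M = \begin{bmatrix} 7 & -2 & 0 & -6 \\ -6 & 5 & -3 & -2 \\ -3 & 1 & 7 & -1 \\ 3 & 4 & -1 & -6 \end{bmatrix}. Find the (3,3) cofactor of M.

Delete row 3 and column 3; the remaining 3×3 submatrix is [7 -2 -6; -6 5 -2; 3 4 -6].
Its determinant is 164.
The cofactor carries sign (−1)^(3+3) = +1, so C_{3,3} = +(164) = 164.

The cofactor is 164.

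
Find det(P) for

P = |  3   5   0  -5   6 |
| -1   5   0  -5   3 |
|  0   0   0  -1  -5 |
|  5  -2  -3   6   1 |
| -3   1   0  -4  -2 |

det(P) = -870

Expand along column 3 (it has 4 zeros):
  − (-3) · M_43   where M_43 = det([3 5 -5 6; -1 5 -5 3; 0 0 -1 -5; -3 1 -4 -2]) = -290
det = (-1)·(-3)·(-290) = -870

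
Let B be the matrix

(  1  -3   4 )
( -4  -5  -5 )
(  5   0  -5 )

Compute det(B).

|B| = 260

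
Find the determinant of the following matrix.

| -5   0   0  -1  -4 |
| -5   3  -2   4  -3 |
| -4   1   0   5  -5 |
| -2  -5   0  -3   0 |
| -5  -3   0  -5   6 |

-2206

Expand along column 3 (it has 4 zeros):
  − (-2) · M_23   where M_23 = det([-5 0 -1 -4; -4 1 5 -5; -2 -5 -3 0; -5 -3 -5 6]) = -1103
det = (-1)·(-2)·(-1103) = -2206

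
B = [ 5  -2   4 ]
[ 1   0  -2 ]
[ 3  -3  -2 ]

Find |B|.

The determinant is -34.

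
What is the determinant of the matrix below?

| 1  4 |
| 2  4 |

-4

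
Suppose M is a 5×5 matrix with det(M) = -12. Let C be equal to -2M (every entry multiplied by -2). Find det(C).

384

For a 5×5 matrix, det(-2M) = (-2)^5·det(M) = -32·det(M).
det(C) = (-32)·(-12) = 384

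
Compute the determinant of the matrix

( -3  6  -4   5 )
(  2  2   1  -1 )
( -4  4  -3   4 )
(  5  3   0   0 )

Expand along row 4 (it has 2 zeros):
  − (5) · M_41   where M_41 = det([6 -4 5; 2 1 -1; 4 -3 4]) = 4
  + (3) · M_42   where M_42 = det([-3 -4 5; 2 1 -1; -4 -3 4]) = 3
det = (-1)·(5)·(4) + (+1)·(3)·(3) = -11

-11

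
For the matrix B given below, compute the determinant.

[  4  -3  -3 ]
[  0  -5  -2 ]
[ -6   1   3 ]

2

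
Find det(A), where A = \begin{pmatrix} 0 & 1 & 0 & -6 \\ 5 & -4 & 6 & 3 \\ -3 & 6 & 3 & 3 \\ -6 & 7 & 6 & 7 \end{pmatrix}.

Expand along row 1 (it has 2 zeros):
  − (1) · M_12   where M_12 = det([5 6 3; -3 3 3; -6 6 7]) = 33
  − (-6) · M_14   where M_14 = det([5 -4 6; -3 6 3; -6 7 6]) = 165
det = (-1)·(1)·(33) + (-1)·(-6)·(165) = 957

det(A) = 957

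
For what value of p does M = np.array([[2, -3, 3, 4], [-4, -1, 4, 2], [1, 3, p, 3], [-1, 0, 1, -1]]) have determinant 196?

5

Expanding along the column containing p, det(M) is linear in p: det(M) = (16)·p + (116).
Set (16)·p + (116) = 196  ⇒  (16)·p = 80  ⇒  p = 5.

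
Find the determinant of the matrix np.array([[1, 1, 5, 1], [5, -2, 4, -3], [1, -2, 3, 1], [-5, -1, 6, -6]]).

Expand along row 1:
  + (1) · M_11   where M_11 = det([-2 4 -3; -2 3 1; -1 6 -6]) = 23
  − (1) · M_12   where M_12 = det([5 4 -3; 1 3 1; -5 6 -6]) = -179
  + (5) · M_13   where M_13 = det([5 -2 -3; 1 -2 1; -5 -1 -6]) = 96
  − (1) · M_14   where M_14 = det([5 -2 4; 1 -2 3; -5 -1 6]) = -47
det = (+1)·(1)·(23) + (-1)·(1)·(-179) + (+1)·(5)·(96) + (-1)·(1)·(-47) = 729

The determinant is 729.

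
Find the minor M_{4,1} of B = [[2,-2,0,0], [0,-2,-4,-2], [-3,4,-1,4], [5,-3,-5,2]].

Delete row 4 and column 1; the remaining 3×3 submatrix is [-2 0 0; -2 -4 -2; 4 -1 4].
Its determinant is 36.

36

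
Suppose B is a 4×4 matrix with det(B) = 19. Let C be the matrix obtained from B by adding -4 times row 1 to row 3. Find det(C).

Adding a multiple of one row to another leaves the determinant unchanged.
det(C) = (1)·(19) = 19

det(C) = 19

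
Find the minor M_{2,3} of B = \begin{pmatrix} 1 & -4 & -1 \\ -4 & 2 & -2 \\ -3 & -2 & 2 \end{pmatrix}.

Delete row 2 and column 3; the remaining 2×2 submatrix is [1 -4; -3 -2].
Its determinant is 1·(-2) − (-4)·(-3) = -14.

The minor is -14.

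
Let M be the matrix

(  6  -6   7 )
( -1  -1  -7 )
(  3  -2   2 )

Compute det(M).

Expand along column 1:
  + 6 · |-1 -7; -2 2| = 6·(-2 − 14) = -96
  − (-1) · |-6 7; -2 2| = −(-1)·(-12 − (-14)) = 2
  + 3 · |-6 7; -1 -7| = 3·(42 − (-7)) = 147
Sum: (-96) + (2) + (147) = 53

53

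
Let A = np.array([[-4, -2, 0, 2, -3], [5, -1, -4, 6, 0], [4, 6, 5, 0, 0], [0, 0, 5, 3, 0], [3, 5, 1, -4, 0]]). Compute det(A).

Expand along column 5 (it has 4 zeros):
  + (-3) · M_15   where M_15 = det([5 -1 -4 6; 4 6 5 0; 0 0 5 3; 3 5 1 -4]) = -278
det = (+1)·(-3)·(-278) = 834

det(A) = 834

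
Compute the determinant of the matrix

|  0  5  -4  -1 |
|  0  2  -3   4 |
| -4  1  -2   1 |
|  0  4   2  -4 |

Expand along column 1 (it has 3 zeros):
  + (-4) · M_31   where M_31 = det([5 -4 -1; 2 -3 4; 4 2 -4]) = -92
det = (+1)·(-4)·(-92) = 368

368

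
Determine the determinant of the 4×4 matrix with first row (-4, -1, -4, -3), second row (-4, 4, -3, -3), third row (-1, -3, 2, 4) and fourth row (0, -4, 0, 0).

76

Expand along row 4 (it has 3 zeros):
  + (-4) · M_42   where M_42 = det([-4 -4 -3; -4 -3 -3; -1 2 4]) = -19
det = (+1)·(-4)·(-19) = 76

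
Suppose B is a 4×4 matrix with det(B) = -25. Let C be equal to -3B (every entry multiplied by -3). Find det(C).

-2025

For a 4×4 matrix, det(-3B) = (-3)^4·det(B) = 81·det(B).
det(C) = (81)·(-25) = -2025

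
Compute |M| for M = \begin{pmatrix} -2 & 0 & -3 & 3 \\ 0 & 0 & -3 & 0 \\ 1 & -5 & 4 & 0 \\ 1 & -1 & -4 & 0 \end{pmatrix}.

36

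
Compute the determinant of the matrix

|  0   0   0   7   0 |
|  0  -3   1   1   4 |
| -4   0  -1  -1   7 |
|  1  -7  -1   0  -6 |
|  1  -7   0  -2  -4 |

Expand along row 1 (it has 4 zeros):
  − (7) · M_14   where M_14 = det([0 -3 1 4; -4 0 -1 7; 1 -7 -1 -6; 1 -7 0 -4]) = -77
det = (-1)·(7)·(-77) = 539

539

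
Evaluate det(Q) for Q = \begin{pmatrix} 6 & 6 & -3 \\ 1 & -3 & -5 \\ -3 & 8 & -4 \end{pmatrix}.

429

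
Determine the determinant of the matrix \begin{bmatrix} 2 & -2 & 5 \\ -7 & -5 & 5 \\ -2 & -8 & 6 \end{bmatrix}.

Expand along row 1:
  + 2 · |-5 5; -8 6| = 2·(-30 − (-40)) = 20
  − (-2) · |-7 5; -2 6| = −(-2)·(-42 − (-10)) = -64
  + 5 · |-7 -5; -2 -8| = 5·(56 − 10) = 230
Sum: (20) + (-64) + (230) = 186

The determinant is 186.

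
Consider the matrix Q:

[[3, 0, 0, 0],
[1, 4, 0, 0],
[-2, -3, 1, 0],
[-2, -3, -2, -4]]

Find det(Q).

Q is lower triangular, so det(Q) is the product of the diagonal entries:
det = (3) · (4) · (1) · (-4) = -48

det(Q) = -48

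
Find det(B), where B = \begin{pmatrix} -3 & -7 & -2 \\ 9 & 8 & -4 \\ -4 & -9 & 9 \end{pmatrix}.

|B| = 445

Expand along column 1:
  + (-3) · |8 -4; -9 9| = (-3)·(72 − 36) = -108
  − 9 · |-7 -2; -9 9| = −9·(-63 − 18) = 729
  + (-4) · |-7 -2; 8 -4| = (-4)·(28 − (-16)) = -176
Sum: (-108) + (729) + (-176) = 445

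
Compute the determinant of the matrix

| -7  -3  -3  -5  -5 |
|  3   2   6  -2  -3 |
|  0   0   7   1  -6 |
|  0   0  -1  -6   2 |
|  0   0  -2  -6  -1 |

The matrix is block upper-triangular with a 2×2 block and a 3×3 block on the diagonal, so its determinant equals the product of the determinants of the diagonal blocks.
det of the 2×2 block = -5
det of the 3×3 block = 157
det = (-5)·(157) = -785

-785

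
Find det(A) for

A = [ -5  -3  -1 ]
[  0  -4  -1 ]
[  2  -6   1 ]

Expand along column 1:
  + (-5) · |-4 -1; -6 1| = (-5)·(-4 − 6) = 50
  + 2 · |-3 -1; -4 -1| = 2·(3 − 4) = -2
Sum: (50) + (-2) = 48

48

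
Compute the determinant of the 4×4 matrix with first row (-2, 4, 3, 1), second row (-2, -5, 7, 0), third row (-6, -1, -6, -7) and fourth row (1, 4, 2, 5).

-858

Expand along row 2 (it has 1 zero):
  − (-2) · M_21   where M_21 = det([4 3 1; -1 -6 -7; 4 2 5]) = -111
  + (-5) · M_22   where M_22 = det([-2 3 1; -6 -6 -7; 1 2 5]) = 95
  − (7) · M_23   where M_23 = det([-2 4 1; -6 -1 -7; 1 4 5]) = 23
det = (-1)·(-2)·(-111) + (+1)·(-5)·(95) + (-1)·(7)·(23) = -858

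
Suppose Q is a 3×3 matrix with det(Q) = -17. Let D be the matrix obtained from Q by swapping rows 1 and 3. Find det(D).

Swapping two rows multiplies the determinant by −1.
det(D) = (-1)·(-17) = 17

|D| = 17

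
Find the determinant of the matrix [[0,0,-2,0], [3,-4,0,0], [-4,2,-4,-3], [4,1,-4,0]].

The determinant is -114.

Expand along row 1 (it has 3 zeros):
  + (-2) · M_13   where M_13 = det([3 -4 0; -4 2 -3; 4 1 0]) = 57
det = (+1)·(-2)·(57) = -114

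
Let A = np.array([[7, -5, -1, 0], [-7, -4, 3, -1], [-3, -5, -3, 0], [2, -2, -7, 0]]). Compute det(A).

The determinant is -322.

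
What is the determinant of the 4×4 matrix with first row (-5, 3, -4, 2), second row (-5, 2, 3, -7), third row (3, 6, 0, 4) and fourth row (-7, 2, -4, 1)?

Expand along row 3 (it has 1 zero):
  + (3) · M_31   where M_31 = det([3 -4 2; 2 3 -7; 2 -4 1]) = -39
  − (6) · M_32   where M_32 = det([-5 -4 2; -5 3 -7; -7 -4 1]) = -9
  − (4) · M_34   where M_34 = det([-5 3 -4; -5 2 3; -7 2 -4]) = -69
det = (+1)·(3)·(-39) + (-1)·(6)·(-9) + (-1)·(4)·(-69) = 213

The determinant is 213.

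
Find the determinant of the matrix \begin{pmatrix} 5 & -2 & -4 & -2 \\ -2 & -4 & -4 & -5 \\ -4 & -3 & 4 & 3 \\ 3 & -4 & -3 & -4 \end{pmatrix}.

Expand along row 1:
  + (5) · M_11   where M_11 = det([-4 -4 -5; -3 4 3; -4 -3 -4]) = -1
  − (-2) · M_12   where M_12 = det([-2 -4 -5; -4 4 3; 3 -3 -4]) = 42
  + (-4) · M_13   where M_13 = det([-2 -4 -5; -4 -3 3; 3 -4 -4]) = -145
  − (-2) · M_14   where M_14 = det([-2 -4 -4; -4 -3 4; 3 -4 -3]) = -150
det = (+1)·(5)·(-1) + (-1)·(-2)·(42) + (+1)·(-4)·(-145) + (-1)·(-2)·(-150) = 359

359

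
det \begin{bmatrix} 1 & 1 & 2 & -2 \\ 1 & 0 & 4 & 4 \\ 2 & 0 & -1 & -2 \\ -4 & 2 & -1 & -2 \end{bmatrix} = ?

The determinant is 44.

Expand along column 2 (it has 2 zeros):
  − (1) · M_12   where M_12 = det([1 4 4; 2 -1 -2; -4 -1 -2]) = 24
  + (2) · M_42   where M_42 = det([1 2 -2; 1 4 4; 2 -1 -2]) = 34
det = (-1)·(1)·(24) + (+1)·(2)·(34) = 44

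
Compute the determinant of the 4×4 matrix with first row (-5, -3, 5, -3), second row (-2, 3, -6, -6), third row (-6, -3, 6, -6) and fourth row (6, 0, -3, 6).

Expand along row 4 (it has 1 zero):
  − (6) · M_41   where M_41 = det([-3 5 -3; 3 -6 -6; -3 6 -6]) = -36
  − (-3) · M_43   where M_43 = det([-5 -3 -3; -2 3 -6; -6 -3 -6]) = 36
  + (6) · M_44   where M_44 = det([-5 -3 5; -2 3 -6; -6 -3 6]) = -24
det = (-1)·(6)·(-36) + (-1)·(-3)·(36) + (+1)·(6)·(-24) = 180

180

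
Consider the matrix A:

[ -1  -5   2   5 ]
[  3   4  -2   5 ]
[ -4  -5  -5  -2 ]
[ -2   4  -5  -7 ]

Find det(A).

det(A) = -475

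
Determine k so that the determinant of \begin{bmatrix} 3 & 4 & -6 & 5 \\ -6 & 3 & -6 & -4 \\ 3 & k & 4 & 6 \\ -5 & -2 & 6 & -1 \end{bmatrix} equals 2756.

8

Expanding along the column containing k, det(M) is linear in k: det(M) = (324)·k + (164).
Set (324)·k + (164) = 2756  ⇒  (324)·k = 2592  ⇒  k = 8.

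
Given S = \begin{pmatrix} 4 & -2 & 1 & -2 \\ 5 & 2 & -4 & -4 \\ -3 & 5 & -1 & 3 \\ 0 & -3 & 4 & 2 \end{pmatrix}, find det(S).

Expand along row 4 (it has 1 zero):
  + (-3) · M_42   where M_42 = det([4 1 -2; 5 -4 -4; -3 -1 3]) = -33
  − (4) · M_43   where M_43 = det([4 -2 -2; 5 2 -4; -3 5 3]) = 48
  + (2) · M_44   where M_44 = det([4 -2 1; 5 2 -4; -3 5 -1]) = 69
det = (+1)·(-3)·(-33) + (-1)·(4)·(48) + (+1)·(2)·(69) = 45

45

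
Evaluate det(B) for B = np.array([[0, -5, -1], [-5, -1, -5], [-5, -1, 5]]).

Expand along row 1:
  − (-5) · |-5 -5; -5 5| = −(-5)·(-25 − 25) = -250
  + (-1) · |-5 -1; -5 -1| = (-1)·(5 − 5) = 0
Sum: (-250) + (0) = -250

The determinant is -250.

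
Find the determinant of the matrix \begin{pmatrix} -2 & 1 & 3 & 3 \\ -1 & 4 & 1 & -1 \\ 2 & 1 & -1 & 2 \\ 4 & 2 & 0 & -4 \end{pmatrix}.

Expand along row 4 (it has 1 zero):
  − (4) · M_41   where M_41 = det([1 3 3; 4 1 -1; 1 -1 2]) = -41
  + (2) · M_42   where M_42 = det([-2 3 3; -1 1 -1; 2 -1 2]) = -5
  + (-4) · M_44   where M_44 = det([-2 1 3; -1 4 1; 2 1 -1]) = -16
det = (-1)·(4)·(-41) + (+1)·(2)·(-5) + (+1)·(-4)·(-16) = 218

The determinant is 218.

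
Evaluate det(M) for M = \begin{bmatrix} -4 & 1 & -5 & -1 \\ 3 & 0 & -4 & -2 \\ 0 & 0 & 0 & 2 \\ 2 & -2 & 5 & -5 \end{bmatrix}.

Expand along row 3 (it has 3 zeros):
  − (2) · M_34   where M_34 = det([-4 1 -5; 3 0 -4; 2 -2 5]) = 39
det = (-1)·(2)·(39) = -78

The determinant is -78.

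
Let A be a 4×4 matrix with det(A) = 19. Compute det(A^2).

361

det(A^2) = (det A)^2 = (19)^2 = 361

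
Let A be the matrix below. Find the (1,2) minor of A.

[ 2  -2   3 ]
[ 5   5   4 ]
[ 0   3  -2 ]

-10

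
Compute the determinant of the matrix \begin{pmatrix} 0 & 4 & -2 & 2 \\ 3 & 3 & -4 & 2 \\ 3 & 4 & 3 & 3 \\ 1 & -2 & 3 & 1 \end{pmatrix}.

Expand along row 1 (it has 1 zero):
  − (4) · M_12   where M_12 = det([3 -4 2; 3 3 3; 1 3 1]) = -6
  + (-2) · M_13   where M_13 = det([3 3 2; 3 4 3; 1 -2 1]) = 10
  − (2) · M_14   where M_14 = det([3 3 -4; 3 4 3; 1 -2 3]) = 76
det = (-1)·(4)·(-6) + (+1)·(-2)·(10) + (-1)·(2)·(76) = -148

-148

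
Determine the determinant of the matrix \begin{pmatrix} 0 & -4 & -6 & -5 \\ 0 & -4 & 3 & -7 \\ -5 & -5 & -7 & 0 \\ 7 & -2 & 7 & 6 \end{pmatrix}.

Expand along column 1 (it has 2 zeros):
  + (-5) · M_31   where M_31 = det([-4 -6 -5; -4 3 -7; -2 7 6]) = -386
  − (7) · M_41   where M_41 = det([-4 -6 -5; -4 3 -7; -5 -7 0]) = -229
det = (+1)·(-5)·(-386) + (-1)·(7)·(-229) = 3533

3533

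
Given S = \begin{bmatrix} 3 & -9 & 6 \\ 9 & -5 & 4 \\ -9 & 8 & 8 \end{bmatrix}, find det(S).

918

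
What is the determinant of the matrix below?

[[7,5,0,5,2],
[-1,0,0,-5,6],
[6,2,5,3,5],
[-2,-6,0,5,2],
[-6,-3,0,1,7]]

The determinant is -12545.

Expand along column 3 (it has 4 zeros):
  + (5) · M_33   where M_33 = det([7 5 5 2; -1 0 -5 6; -2 -6 5 2; -6 -3 1 7]) = -2509
det = (+1)·(5)·(-2509) = -12545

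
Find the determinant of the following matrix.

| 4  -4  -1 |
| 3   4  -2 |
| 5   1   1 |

Expand along column 1:
  + 4 · |4 -2; 1 1| = 4·(4 − (-2)) = 24
  − 3 · |-4 -1; 1 1| = −3·(-4 − (-1)) = 9
  + 5 · |-4 -1; 4 -2| = 5·(8 − (-4)) = 60
Sum: (24) + (9) + (60) = 93

93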